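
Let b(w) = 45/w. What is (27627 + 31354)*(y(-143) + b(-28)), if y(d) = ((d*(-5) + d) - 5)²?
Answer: 530926141707/28 ≈ 1.8962e+10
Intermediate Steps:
y(d) = (-5 - 4*d)² (y(d) = ((-5*d + d) - 5)² = (-4*d - 5)² = (-5 - 4*d)²)
(27627 + 31354)*(y(-143) + b(-28)) = (27627 + 31354)*((5 + 4*(-143))² + 45/(-28)) = 58981*((5 - 572)² + 45*(-1/28)) = 58981*((-567)² - 45/28) = 58981*(321489 - 45/28) = 58981*(9001647/28) = 530926141707/28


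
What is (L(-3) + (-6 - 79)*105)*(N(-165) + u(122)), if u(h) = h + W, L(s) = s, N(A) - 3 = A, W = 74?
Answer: -303552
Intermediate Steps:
N(A) = 3 + A
u(h) = 74 + h (u(h) = h + 74 = 74 + h)
(L(-3) + (-6 - 79)*105)*(N(-165) + u(122)) = (-3 + (-6 - 79)*105)*((3 - 165) + (74 + 122)) = (-3 - 85*105)*(-162 + 196) = (-3 - 8925)*34 = -8928*34 = -303552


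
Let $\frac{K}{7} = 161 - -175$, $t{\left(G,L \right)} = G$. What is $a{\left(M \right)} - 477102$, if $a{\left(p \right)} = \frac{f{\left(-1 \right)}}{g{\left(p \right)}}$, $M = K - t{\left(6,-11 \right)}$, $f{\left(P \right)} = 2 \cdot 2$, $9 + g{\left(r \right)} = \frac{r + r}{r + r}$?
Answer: $- \frac{954205}{2} \approx -4.771 \cdot 10^{5}$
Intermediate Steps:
$g{\left(r \right)} = -8$ ($g{\left(r \right)} = -9 + \frac{r + r}{r + r} = -9 + \frac{2 r}{2 r} = -9 + 2 r \frac{1}{2 r} = -9 + 1 = -8$)
$K = 2352$ ($K = 7 \left(161 - -175\right) = 7 \left(161 + 175\right) = 7 \cdot 336 = 2352$)
$f{\left(P \right)} = 4$
$M = 2346$ ($M = 2352 - 6 = 2346$)
$a{\left(p \right)} = - \frac{1}{2}$ ($a{\left(p \right)} = \frac{4}{-8} = 4 \left(- \frac{1}{8}\right) = - \frac{1}{2}$)
$a{\left(M \right)} - 477102 = - \frac{1}{2} - 477102 = - \frac{954205}{2}$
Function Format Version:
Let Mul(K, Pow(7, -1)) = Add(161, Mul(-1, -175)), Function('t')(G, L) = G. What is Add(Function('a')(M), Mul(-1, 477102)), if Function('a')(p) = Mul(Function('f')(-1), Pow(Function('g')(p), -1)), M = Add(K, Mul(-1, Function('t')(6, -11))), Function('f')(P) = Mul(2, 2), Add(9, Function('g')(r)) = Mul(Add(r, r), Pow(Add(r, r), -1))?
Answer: Rational(-954205, 2) ≈ -4.7710e+5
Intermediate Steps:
Function('g')(r) = -8 (Function('g')(r) = Add(-9, Mul(Add(r, r), Pow(Add(r, r), -1))) = Add(-9, Mul(Mul(2, r), Pow(Mul(2, r), -1))) = Add(-9, Mul(Mul(2, r), Mul(Rational(1, 2), Pow(r, -1)))) = Add(-9, 1) = -8)
K = 2352 (K = Mul(7, Add(161, Mul(-1, -175))) = Mul(7, Add(161, 175)) = Mul(7, 336) = 2352)
Function('f')(P) = 4
M = 2346 (M = Add(2352, Mul(-1, 6)) = Add(2352, -6) = 2346)
Function('a')(p) = Rational(-1, 2) (Function('a')(p) = Mul(4, Pow(-8, -1)) = Mul(4, Rational(-1, 8)) = Rational(-1, 2))
Add(Function('a')(M), Mul(-1, 477102)) = Add(Rational(-1, 2), Mul(-1, 477102)) = Add(Rational(-1, 2), -477102) = Rational(-954205, 2)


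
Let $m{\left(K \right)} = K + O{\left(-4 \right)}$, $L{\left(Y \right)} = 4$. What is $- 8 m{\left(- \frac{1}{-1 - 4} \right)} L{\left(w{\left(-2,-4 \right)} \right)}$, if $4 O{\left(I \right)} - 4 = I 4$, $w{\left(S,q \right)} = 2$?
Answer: $\frac{448}{5} \approx 89.6$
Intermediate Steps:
$O{\left(I \right)} = 1 + I$ ($O{\left(I \right)} = 1 + \frac{I 4}{4} = 1 + \frac{4 I}{4} = 1 + I$)
$m{\left(K \right)} = -3 + K$ ($m{\left(K \right)} = K + \left(1 - 4\right) = K - 3 = -3 + K$)
$- 8 m{\left(- \frac{1}{-1 - 4} \right)} L{\left(w{\left(-2,-4 \right)} \right)} = - 8 \left(-3 - \frac{1}{-1 - 4}\right) 4 = - 8 \left(-3 - \frac{1}{-5}\right) 4 = - 8 \left(-3 - - \frac{1}{5}\right) 4 = - 8 \left(-3 + \frac{1}{5}\right) 4 = \left(-8\right) \left(- \frac{14}{5}\right) 4 = \frac{112}{5} \cdot 4 = \frac{448}{5}$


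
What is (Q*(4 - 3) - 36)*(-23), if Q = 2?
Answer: 782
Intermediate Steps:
(Q*(4 - 3) - 36)*(-23) = (2*(4 - 3) - 36)*(-23) = (2*1 - 36)*(-23) = (2 - 36)*(-23) = -34*(-23) = 782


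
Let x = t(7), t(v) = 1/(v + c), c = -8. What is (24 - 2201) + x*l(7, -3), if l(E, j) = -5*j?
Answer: -2192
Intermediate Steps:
l(E, j) = -5*j
t(v) = 1/(-8 + v) (t(v) = 1/(v - 8) = 1/(-8 + v))
x = -1 (x = 1/(-8 + 7) = 1/(-1) = -1)
(24 - 2201) + x*l(7, -3) = (24 - 2201) - (-5)*(-3) = -2177 - 1*15 = -2177 - 15 = -2192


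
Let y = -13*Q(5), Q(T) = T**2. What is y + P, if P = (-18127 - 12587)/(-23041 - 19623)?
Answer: -6917543/21332 ≈ -324.28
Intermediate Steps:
P = 15357/21332 (P = -30714/(-42664) = -30714*(-1/42664) = 15357/21332 ≈ 0.71990)
y = -325 (y = -13*5**2 = -13*25 = -325)
y + P = -325 + 15357/21332 = -6917543/21332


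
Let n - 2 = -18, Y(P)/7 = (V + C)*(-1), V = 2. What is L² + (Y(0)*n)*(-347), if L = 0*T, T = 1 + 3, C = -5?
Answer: 116592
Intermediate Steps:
Y(P) = 21 (Y(P) = 7*((2 - 5)*(-1)) = 7*(-3*(-1)) = 7*3 = 21)
n = -16 (n = 2 - 18 = -16)
T = 4
L = 0 (L = 0*4 = 0)
L² + (Y(0)*n)*(-347) = 0² + (21*(-16))*(-347) = 0 - 336*(-347) = 0 + 116592 = 116592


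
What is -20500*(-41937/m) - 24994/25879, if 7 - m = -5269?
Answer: 5562066100789/34134401 ≈ 1.6295e+5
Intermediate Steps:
m = 5276 (m = 7 - 1*(-5269) = 7 + 5269 = 5276)
-20500*(-41937/m) - 24994/25879 = -20500/(5276/(-41937)) - 24994/25879 = -20500/(5276*(-1/41937)) - 24994*1/25879 = -20500/(-5276/41937) - 24994/25879 = -20500*(-41937/5276) - 24994/25879 = 214927125/1319 - 24994/25879 = 5562066100789/34134401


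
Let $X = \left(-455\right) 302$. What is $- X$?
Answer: $137410$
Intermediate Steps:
$X = -137410$
$- X = \left(-1\right) \left(-137410\right) = 137410$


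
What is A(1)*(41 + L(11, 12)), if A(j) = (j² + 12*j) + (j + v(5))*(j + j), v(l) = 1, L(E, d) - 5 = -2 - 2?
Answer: 714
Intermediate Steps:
L(E, d) = 1 (L(E, d) = 5 + (-2 - 2) = 5 - 4 = 1)
A(j) = j² + 12*j + 2*j*(1 + j) (A(j) = (j² + 12*j) + (j + 1)*(j + j) = (j² + 12*j) + (1 + j)*(2*j) = (j² + 12*j) + 2*j*(1 + j) = j² + 12*j + 2*j*(1 + j))
A(1)*(41 + L(11, 12)) = (1*(14 + 3*1))*(41 + 1) = (1*(14 + 3))*42 = (1*17)*42 = 17*42 = 714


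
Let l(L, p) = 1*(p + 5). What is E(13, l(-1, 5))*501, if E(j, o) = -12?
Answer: -6012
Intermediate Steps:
l(L, p) = 5 + p (l(L, p) = 1*(5 + p) = 5 + p)
E(13, l(-1, 5))*501 = -12*501 = -6012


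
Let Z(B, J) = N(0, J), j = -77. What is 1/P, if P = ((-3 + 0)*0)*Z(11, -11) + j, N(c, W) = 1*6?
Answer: -1/77 ≈ -0.012987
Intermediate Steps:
N(c, W) = 6
Z(B, J) = 6
P = -77 (P = ((-3 + 0)*0)*6 - 77 = -3*0*6 - 77 = 0*6 - 77 = 0 - 77 = -77)
1/P = 1/(-77) = -1/77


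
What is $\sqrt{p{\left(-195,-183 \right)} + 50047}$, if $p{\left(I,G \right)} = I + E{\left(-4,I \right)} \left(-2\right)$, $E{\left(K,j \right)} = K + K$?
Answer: $2 \sqrt{12467} \approx 223.31$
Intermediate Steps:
$E{\left(K,j \right)} = 2 K$
$p{\left(I,G \right)} = 16 + I$ ($p{\left(I,G \right)} = I + 2 \left(-4\right) \left(-2\right) = I - -16 = I + 16 = 16 + I$)
$\sqrt{p{\left(-195,-183 \right)} + 50047} = \sqrt{\left(16 - 195\right) + 50047} = \sqrt{-179 + 50047} = \sqrt{49868} = 2 \sqrt{12467}$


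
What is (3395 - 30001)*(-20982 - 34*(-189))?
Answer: 387276936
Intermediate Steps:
(3395 - 30001)*(-20982 - 34*(-189)) = -26606*(-20982 + 6426) = -26606*(-14556) = 387276936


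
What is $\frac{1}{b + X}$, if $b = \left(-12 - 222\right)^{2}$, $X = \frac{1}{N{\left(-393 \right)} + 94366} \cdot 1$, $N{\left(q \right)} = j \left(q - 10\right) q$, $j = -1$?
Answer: $\frac{64013}{3505095827} \approx 1.8263 \cdot 10^{-5}$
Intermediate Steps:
$N{\left(q \right)} = q \left(10 - q\right)$ ($N{\left(q \right)} = - (q - 10) q = - (-10 + q) q = \left(10 - q\right) q = q \left(10 - q\right)$)
$X = - \frac{1}{64013}$ ($X = \frac{1}{- 393 \left(10 - -393\right) + 94366} \cdot 1 = \frac{1}{- 393 \left(10 + 393\right) + 94366} \cdot 1 = \frac{1}{\left(-393\right) 403 + 94366} \cdot 1 = \frac{1}{-158379 + 94366} \cdot 1 = \frac{1}{-64013} \cdot 1 = \left(- \frac{1}{64013}\right) 1 = - \frac{1}{64013} \approx -1.5622 \cdot 10^{-5}$)
$b = 54756$ ($b = \left(-234\right)^{2} = 54756$)
$\frac{1}{b + X} = \frac{1}{54756 - \frac{1}{64013}} = \frac{1}{\frac{3505095827}{64013}} = \frac{64013}{3505095827}$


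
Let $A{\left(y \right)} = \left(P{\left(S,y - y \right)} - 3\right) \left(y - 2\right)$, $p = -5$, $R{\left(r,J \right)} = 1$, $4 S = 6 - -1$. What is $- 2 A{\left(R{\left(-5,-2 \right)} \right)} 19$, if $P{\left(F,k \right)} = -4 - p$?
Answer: $-76$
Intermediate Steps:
$S = \frac{7}{4}$ ($S = \frac{6 - -1}{4} = \frac{6 + 1}{4} = \frac{1}{4} \cdot 7 = \frac{7}{4} \approx 1.75$)
$P{\left(F,k \right)} = 1$ ($P{\left(F,k \right)} = -4 - -5 = -4 + 5 = 1$)
$A{\left(y \right)} = 4 - 2 y$ ($A{\left(y \right)} = \left(1 - 3\right) \left(y - 2\right) = - 2 \left(-2 + y\right) = 4 - 2 y$)
$- 2 A{\left(R{\left(-5,-2 \right)} \right)} 19 = - 2 \left(4 - 2\right) 19 = \left(-2\right) 2 \cdot 19 = \left(-4\right) 19 = -76$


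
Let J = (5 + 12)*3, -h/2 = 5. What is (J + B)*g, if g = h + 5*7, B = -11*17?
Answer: -3400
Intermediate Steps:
h = -10 (h = -2*5 = -10)
B = -187
J = 51 (J = 17*3 = 51)
g = 25 (g = -10 + 5*7 = -10 + 35 = 25)
(J + B)*g = (51 - 187)*25 = -136*25 = -3400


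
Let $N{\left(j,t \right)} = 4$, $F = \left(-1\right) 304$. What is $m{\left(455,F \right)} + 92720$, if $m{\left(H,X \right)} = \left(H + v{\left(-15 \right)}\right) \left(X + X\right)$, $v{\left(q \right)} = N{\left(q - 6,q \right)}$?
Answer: $-186352$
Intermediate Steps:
$F = -304$
$v{\left(q \right)} = 4$
$m{\left(H,X \right)} = 2 X \left(4 + H\right)$ ($m{\left(H,X \right)} = \left(H + 4\right) \left(X + X\right) = \left(4 + H\right) 2 X = 2 X \left(4 + H\right)$)
$m{\left(455,F \right)} + 92720 = 2 \left(-304\right) \left(4 + 455\right) + 92720 = 2 \left(-304\right) 459 + 92720 = -279072 + 92720 = -186352$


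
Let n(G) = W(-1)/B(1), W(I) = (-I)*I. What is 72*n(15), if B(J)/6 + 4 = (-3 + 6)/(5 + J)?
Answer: 24/7 ≈ 3.4286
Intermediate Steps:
W(I) = -I²
B(J) = -24 + 18/(5 + J) (B(J) = -24 + 6*((-3 + 6)/(5 + J)) = -24 + 6*(3/(5 + J)) = -24 + 18/(5 + J))
n(G) = 1/21 (n(G) = (-1*(-1)²)/((6*(-17 - 4*1)/(5 + 1))) = (-1*1)/((6*(-17 - 4)/6)) = -1/(6*(⅙)*(-21)) = -1/(-21) = -1*(-1/21) = 1/21)
72*n(15) = 72*(1/21) = 24/7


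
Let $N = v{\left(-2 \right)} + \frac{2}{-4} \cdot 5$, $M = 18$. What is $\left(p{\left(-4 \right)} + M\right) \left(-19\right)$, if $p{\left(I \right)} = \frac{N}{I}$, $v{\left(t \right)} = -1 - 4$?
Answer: $- \frac{3021}{8} \approx -377.63$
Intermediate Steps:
$v{\left(t \right)} = -5$ ($v{\left(t \right)} = -1 - 4 = -5$)
$N = - \frac{15}{2}$ ($N = -5 + \frac{2}{-4} \cdot 5 = -5 + 2 \left(- \frac{1}{4}\right) 5 = -5 - \frac{5}{2} = - \frac{15}{2} \approx -7.5$)
$p{\left(I \right)} = - \frac{15}{2 I}$
$\left(p{\left(-4 \right)} + M\right) \left(-19\right) = \left(- \frac{15}{2 \left(-4\right)} + 18\right) \left(-19\right) = \left(\left(- \frac{15}{2}\right) \left(- \frac{1}{4}\right) + 18\right) \left(-19\right) = \left(\frac{15}{8} + 18\right) \left(-19\right) = \frac{159}{8} \left(-19\right) = - \frac{3021}{8}$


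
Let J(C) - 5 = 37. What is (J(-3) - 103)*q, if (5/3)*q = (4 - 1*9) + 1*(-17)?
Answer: 4026/5 ≈ 805.20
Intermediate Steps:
J(C) = 42 (J(C) = 5 + 37 = 42)
q = -66/5 (q = 3*((4 - 1*9) + 1*(-17))/5 = 3*((4 - 9) - 17)/5 = 3*(-5 - 17)/5 = (⅗)*(-22) = -66/5 ≈ -13.200)
(J(-3) - 103)*q = (42 - 103)*(-66/5) = -61*(-66/5) = 4026/5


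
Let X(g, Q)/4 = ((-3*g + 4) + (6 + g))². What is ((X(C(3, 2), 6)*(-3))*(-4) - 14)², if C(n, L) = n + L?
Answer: 196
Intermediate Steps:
C(n, L) = L + n
X(g, Q) = 4*(10 - 2*g)² (X(g, Q) = 4*((-3*g + 4) + (6 + g))² = 4*((4 - 3*g) + (6 + g))² = 4*(10 - 2*g)²)
((X(C(3, 2), 6)*(-3))*(-4) - 14)² = (((16*(-5 + (2 + 3))²)*(-3))*(-4) - 14)² = (((16*(-5 + 5)²)*(-3))*(-4) - 14)² = (((16*0²)*(-3))*(-4) - 14)² = (((16*0)*(-3))*(-4) - 14)² = ((0*(-3))*(-4) - 14)² = (0*(-4) - 14)² = (0 - 14)² = (-14)² = 196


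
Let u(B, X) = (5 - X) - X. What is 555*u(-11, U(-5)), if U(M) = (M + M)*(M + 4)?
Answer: -8325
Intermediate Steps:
U(M) = 2*M*(4 + M) (U(M) = (2*M)*(4 + M) = 2*M*(4 + M))
u(B, X) = 5 - 2*X
555*u(-11, U(-5)) = 555*(5 - 4*(-5)*(4 - 5)) = 555*(5 - 4*(-5)*(-1)) = 555*(5 - 2*10) = 555*(5 - 20) = 555*(-15) = -8325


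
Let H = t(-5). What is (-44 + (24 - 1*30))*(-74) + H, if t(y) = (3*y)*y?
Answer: 3775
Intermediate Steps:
t(y) = 3*y**2
H = 75 (H = 3*(-5)**2 = 3*25 = 75)
(-44 + (24 - 1*30))*(-74) + H = (-44 + (24 - 1*30))*(-74) + 75 = (-44 + (24 - 30))*(-74) + 75 = (-44 - 6)*(-74) + 75 = -50*(-74) + 75 = 3700 + 75 = 3775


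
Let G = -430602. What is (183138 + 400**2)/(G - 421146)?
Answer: -171569/425874 ≈ -0.40286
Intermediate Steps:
(183138 + 400**2)/(G - 421146) = (183138 + 400**2)/(-430602 - 421146) = (183138 + 160000)/(-851748) = 343138*(-1/851748) = -171569/425874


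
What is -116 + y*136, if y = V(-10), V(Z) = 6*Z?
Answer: -8276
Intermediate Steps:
y = -60 (y = 6*(-10) = -60)
-116 + y*136 = -116 - 60*136 = -116 - 8160 = -8276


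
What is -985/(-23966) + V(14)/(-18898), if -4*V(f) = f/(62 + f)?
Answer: 1414788161/34421119568 ≈ 0.041102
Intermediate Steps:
V(f) = -f/(4*(62 + f))
-985/(-23966) + V(14)/(-18898) = -985/(-23966) - 1*14/(248 + 4*14)/(-18898) = -985*(-1/23966) - 1*14/(248 + 56)*(-1/18898) = 985/23966 - 1*14/304*(-1/18898) = 985/23966 - 1*14*1/304*(-1/18898) = 985/23966 - 7/152*(-1/18898) = 985/23966 + 7/2872496 = 1414788161/34421119568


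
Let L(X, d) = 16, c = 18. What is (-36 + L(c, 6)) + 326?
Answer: 306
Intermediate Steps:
(-36 + L(c, 6)) + 326 = (-36 + 16) + 326 = -20 + 326 = 306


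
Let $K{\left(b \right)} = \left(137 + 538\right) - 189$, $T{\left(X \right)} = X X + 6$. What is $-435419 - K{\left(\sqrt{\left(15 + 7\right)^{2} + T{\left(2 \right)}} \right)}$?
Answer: $-435905$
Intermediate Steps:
$T{\left(X \right)} = 6 + X^{2}$ ($T{\left(X \right)} = X^{2} + 6 = 6 + X^{2}$)
$K{\left(b \right)} = 486$ ($K{\left(b \right)} = 675 - 189 = 486$)
$-435419 - K{\left(\sqrt{\left(15 + 7\right)^{2} + T{\left(2 \right)}} \right)} = -435419 - 486 = -435905$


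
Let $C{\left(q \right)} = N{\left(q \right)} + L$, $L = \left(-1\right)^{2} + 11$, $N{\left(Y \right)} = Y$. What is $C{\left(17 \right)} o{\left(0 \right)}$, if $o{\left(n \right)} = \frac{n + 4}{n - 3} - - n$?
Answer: $- \frac{116}{3} \approx -38.667$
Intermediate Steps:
$L = 12$ ($L = 1 + 11 = 12$)
$o{\left(n \right)} = n + \frac{4 + n}{-3 + n}$ ($o{\left(n \right)} = \frac{4 + n}{-3 + n} + n = n + \frac{4 + n}{-3 + n}$)
$C{\left(q \right)} = 12 + q$ ($C{\left(q \right)} = q + 12 = 12 + q$)
$C{\left(17 \right)} o{\left(0 \right)} = \left(12 + 17\right) \frac{4 + 0^{2} - 0}{-3 + 0} = 29 \frac{4 + 0 + 0}{-3} = 29 \left(\left(- \frac{1}{3}\right) 4\right) = 29 \left(- \frac{4}{3}\right) = - \frac{116}{3}$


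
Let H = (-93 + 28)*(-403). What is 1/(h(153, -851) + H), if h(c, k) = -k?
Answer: 1/27046 ≈ 3.6974e-5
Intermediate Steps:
H = 26195 (H = -65*(-403) = 26195)
1/(h(153, -851) + H) = 1/(-1*(-851) + 26195) = 1/(851 + 26195) = 1/27046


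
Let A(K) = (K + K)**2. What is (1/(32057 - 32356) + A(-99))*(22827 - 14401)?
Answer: 98769529870/299 ≈ 3.3033e+8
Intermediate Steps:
A(K) = 4*K**2 (A(K) = (2*K)**2 = 4*K**2)
(1/(32057 - 32356) + A(-99))*(22827 - 14401) = (1/(32057 - 32356) + 4*(-99)**2)*(22827 - 14401) = (1/(-299) + 4*9801)*8426 = (-1/299 + 39204)*8426 = (11721995/299)*8426 = 98769529870/299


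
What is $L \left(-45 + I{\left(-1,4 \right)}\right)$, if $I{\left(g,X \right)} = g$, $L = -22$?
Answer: $1012$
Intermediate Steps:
$L \left(-45 + I{\left(-1,4 \right)}\right) = - 22 \left(-45 - 1\right) = \left(-22\right) \left(-46\right) = 1012$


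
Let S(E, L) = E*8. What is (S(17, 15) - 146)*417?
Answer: -4170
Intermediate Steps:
S(E, L) = 8*E
(S(17, 15) - 146)*417 = (8*17 - 146)*417 = (136 - 146)*417 = -10*417 = -4170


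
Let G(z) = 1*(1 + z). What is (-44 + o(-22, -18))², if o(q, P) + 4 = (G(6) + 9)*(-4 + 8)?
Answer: 256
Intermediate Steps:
G(z) = 1 + z
o(q, P) = 60 (o(q, P) = -4 + ((1 + 6) + 9)*(-4 + 8) = -4 + (7 + 9)*4 = -4 + 16*4 = -4 + 64 = 60)
(-44 + o(-22, -18))² = (-44 + 60)² = 16² = 256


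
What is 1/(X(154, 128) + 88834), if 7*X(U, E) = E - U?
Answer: 7/621812 ≈ 1.1257e-5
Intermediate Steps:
X(U, E) = -U/7 + E/7 (X(U, E) = (E - U)/7 = -U/7 + E/7)
1/(X(154, 128) + 88834) = 1/((-1/7*154 + (1/7)*128) + 88834) = 1/((-22 + 128/7) + 88834) = 1/(-26/7 + 88834) = 1/(621812/7) = 7/621812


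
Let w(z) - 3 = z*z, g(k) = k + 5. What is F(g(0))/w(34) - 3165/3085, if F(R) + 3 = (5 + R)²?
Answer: -673798/715103 ≈ -0.94224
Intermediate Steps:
g(k) = 5 + k
w(z) = 3 + z² (w(z) = 3 + z*z = 3 + z²)
F(R) = -3 + (5 + R)²
F(g(0))/w(34) - 3165/3085 = (-3 + (5 + (5 + 0))²)/(3 + 34²) - 3165/3085 = (-3 + (5 + 5)²)/(3 + 1156) - 3165*1/3085 = (-3 + 10²)/1159 - 633/617 = (-3 + 100)*(1/1159) - 633/617 = 97*(1/1159) - 633/617 = 97/1159 - 633/617 = -673798/715103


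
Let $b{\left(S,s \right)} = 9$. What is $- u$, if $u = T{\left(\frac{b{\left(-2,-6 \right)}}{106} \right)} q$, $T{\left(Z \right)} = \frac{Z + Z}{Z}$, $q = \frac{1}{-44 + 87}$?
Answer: $- \frac{2}{43} \approx -0.046512$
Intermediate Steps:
$q = \frac{1}{43} \approx 0.023256$
$T{\left(Z \right)} = 2$ ($T{\left(Z \right)} = \frac{2 Z}{Z} = 2$)
$u = \frac{2}{43}$ ($u = 2 \cdot \frac{1}{43} = \frac{2}{43} \approx 0.046512$)
$- u = \left(-1\right) \frac{2}{43} = - \frac{2}{43}$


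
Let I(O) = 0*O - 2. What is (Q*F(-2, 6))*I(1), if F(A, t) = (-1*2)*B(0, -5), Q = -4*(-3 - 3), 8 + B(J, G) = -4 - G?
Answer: -672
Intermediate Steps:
B(J, G) = -12 - G (B(J, G) = -8 + (-4 - G) = -12 - G)
Q = 24 (Q = -4*(-6) = 24)
F(A, t) = 14 (F(A, t) = (-1*2)*(-12 - 1*(-5)) = -2*(-12 + 5) = -2*(-7) = 14)
I(O) = -2 (I(O) = 0 - 2 = -2)
(Q*F(-2, 6))*I(1) = (24*14)*(-2) = 336*(-2) = -672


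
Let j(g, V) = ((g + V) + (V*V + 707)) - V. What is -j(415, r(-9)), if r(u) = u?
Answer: -1203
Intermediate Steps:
j(g, V) = 707 + g + V**2 (j(g, V) = ((V + g) + (V**2 + 707)) - V = ((V + g) + (707 + V**2)) - V = (707 + V + g + V**2) - V = 707 + g + V**2)
-j(415, r(-9)) = -(707 + 415 + (-9)**2) = -(707 + 415 + 81) = -1*1203 = -1203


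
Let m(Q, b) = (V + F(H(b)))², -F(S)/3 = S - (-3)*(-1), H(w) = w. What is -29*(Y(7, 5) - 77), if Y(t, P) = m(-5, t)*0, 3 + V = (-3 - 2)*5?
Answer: 2233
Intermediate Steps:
V = -28 (V = -3 + (-3 - 2)*5 = -3 - 5*5 = -3 - 25 = -28)
F(S) = 9 - 3*S (F(S) = -3*(S - (-3)*(-1)) = -3*(S - 1*3) = -3*(S - 3) = -3*(-3 + S) = 9 - 3*S)
m(Q, b) = (-19 - 3*b)² (m(Q, b) = (-28 + (9 - 3*b))² = (-19 - 3*b)²)
Y(t, P) = 0 (Y(t, P) = (19 + 3*t)²*0 = 0)
-29*(Y(7, 5) - 77) = -29*(0 - 77) = -29*(-77) = 2233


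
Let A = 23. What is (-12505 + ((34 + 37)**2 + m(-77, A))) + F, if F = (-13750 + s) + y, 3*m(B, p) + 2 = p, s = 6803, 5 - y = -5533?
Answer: -8866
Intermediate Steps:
y = 5538 (y = 5 - 1*(-5533) = 5 + 5533 = 5538)
m(B, p) = -2/3 + p/3
F = -1409 (F = (-13750 + 6803) + 5538 = -6947 + 5538 = -1409)
(-12505 + ((34 + 37)**2 + m(-77, A))) + F = (-12505 + ((34 + 37)**2 + (-2/3 + (1/3)*23))) - 1409 = (-12505 + (71**2 + (-2/3 + 23/3))) - 1409 = (-12505 + (5041 + 7)) - 1409 = (-12505 + 5048) - 1409 = -7457 - 1409 = -8866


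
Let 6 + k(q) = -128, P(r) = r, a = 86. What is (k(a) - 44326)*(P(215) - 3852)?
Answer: 161701020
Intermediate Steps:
k(q) = -134 (k(q) = -6 - 128 = -134)
(k(a) - 44326)*(P(215) - 3852) = (-134 - 44326)*(215 - 3852) = -44460*(-3637) = 161701020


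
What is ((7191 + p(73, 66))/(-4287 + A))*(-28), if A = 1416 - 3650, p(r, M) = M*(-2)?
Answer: 197652/6521 ≈ 30.310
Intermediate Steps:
p(r, M) = -2*M
A = -2234
((7191 + p(73, 66))/(-4287 + A))*(-28) = ((7191 - 2*66)/(-4287 - 2234))*(-28) = ((7191 - 132)/(-6521))*(-28) = (7059*(-1/6521))*(-28) = -7059/6521*(-28) = 197652/6521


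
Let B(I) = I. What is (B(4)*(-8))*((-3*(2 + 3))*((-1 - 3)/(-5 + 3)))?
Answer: 960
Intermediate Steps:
(B(4)*(-8))*((-3*(2 + 3))*((-1 - 3)/(-5 + 3))) = (4*(-8))*((-3*(2 + 3))*((-1 - 3)/(-5 + 3))) = -32*(-3*5)*(-4/(-2)) = -(-480)*(-4*(-½)) = -(-480)*2 = -32*(-30) = 960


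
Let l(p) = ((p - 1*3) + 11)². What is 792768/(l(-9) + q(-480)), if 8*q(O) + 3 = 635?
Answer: 49548/5 ≈ 9909.6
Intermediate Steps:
q(O) = 79 (q(O) = -3/8 + (⅛)*635 = -3/8 + 635/8 = 79)
l(p) = (8 + p)² (l(p) = ((p - 3) + 11)² = ((-3 + p) + 11)² = (8 + p)²)
792768/(l(-9) + q(-480)) = 792768/((8 - 9)² + 79) = 792768/((-1)² + 79) = 792768/(1 + 79) = 792768/80 = 792768*(1/80) = 49548/5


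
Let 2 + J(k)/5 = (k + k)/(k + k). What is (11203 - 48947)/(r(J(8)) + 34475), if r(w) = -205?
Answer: -18872/17135 ≈ -1.1014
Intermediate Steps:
J(k) = -5 (J(k) = -10 + 5*((k + k)/(k + k)) = -10 + 5*((2*k)/((2*k))) = -10 + 5*((2*k)*(1/(2*k))) = -10 + 5*1 = -10 + 5 = -5)
(11203 - 48947)/(r(J(8)) + 34475) = (11203 - 48947)/(-205 + 34475) = -37744/34270 = -37744*1/34270 = -18872/17135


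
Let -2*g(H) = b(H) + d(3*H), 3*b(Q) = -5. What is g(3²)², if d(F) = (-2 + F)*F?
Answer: 1020100/9 ≈ 1.1334e+5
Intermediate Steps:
b(Q) = -5/3 (b(Q) = (⅓)*(-5) = -5/3)
d(F) = F*(-2 + F)
g(H) = ⅚ - 3*H*(-2 + 3*H)/2 (g(H) = -(-5/3 + (3*H)*(-2 + 3*H))/2 = -(-5/3 + 3*H*(-2 + 3*H))/2 = ⅚ - 3*H*(-2 + 3*H)/2)
g(3²)² = (⅚ - 3/2*3²*(-2 + 3*3²))² = (⅚ - 3/2*9*(-2 + 3*9))² = (⅚ - 3/2*9*(-2 + 27))² = (⅚ - 3/2*9*25)² = (⅚ - 675/2)² = (-1010/3)² = 1020100/9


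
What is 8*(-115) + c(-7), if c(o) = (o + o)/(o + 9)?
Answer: -927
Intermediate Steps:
c(o) = 2*o/(9 + o) (c(o) = (2*o)/(9 + o) = 2*o/(9 + o))
8*(-115) + c(-7) = 8*(-115) + 2*(-7)/(9 - 7) = -920 + 2*(-7)/2 = -920 + 2*(-7)*(1/2) = -920 - 7 = -927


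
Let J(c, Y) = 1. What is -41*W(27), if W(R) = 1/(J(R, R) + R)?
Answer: -41/28 ≈ -1.4643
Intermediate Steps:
W(R) = 1/(1 + R)
-41*W(27) = -41/(1 + 27) = -41/28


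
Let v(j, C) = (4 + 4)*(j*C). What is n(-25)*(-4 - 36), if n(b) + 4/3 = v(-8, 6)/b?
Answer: -8416/15 ≈ -561.07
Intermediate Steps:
v(j, C) = 8*C*j (v(j, C) = 8*(C*j) = 8*C*j)
n(b) = -4/3 - 384/b (n(b) = -4/3 + (8*6*(-8))/b = -4/3 - 384/b)
n(-25)*(-4 - 36) = (-4/3 - 384/(-25))*(-4 - 36) = (-4/3 - 384*(-1/25))*(-40) = (-4/3 + 384/25)*(-40) = (1052/75)*(-40) = -8416/15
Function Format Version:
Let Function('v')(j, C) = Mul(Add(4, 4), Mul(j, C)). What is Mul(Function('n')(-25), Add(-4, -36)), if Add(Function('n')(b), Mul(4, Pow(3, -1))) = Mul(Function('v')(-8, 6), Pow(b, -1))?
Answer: Rational(-8416, 15) ≈ -561.07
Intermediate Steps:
Function('v')(j, C) = Mul(8, C, j) (Function('v')(j, C) = Mul(8, Mul(C, j)) = Mul(8, C, j))
Function('n')(b) = Add(Rational(-4, 3), Mul(-384, Pow(b, -1))) (Function('n')(b) = Add(Rational(-4, 3), Mul(Mul(8, 6, -8), Pow(b, -1))) = Add(Rational(-4, 3), Mul(-384, Pow(b, -1))))
Mul(Function('n')(-25), Add(-4, -36)) = Mul(Add(Rational(-4, 3), Mul(-384, Pow(-25, -1))), Add(-4, -36)) = Mul(Add(Rational(-4, 3), Mul(-384, Rational(-1, 25))), -40) = Mul(Add(Rational(-4, 3), Rational(384, 25)), -40) = Mul(Rational(1052, 75), -40) = Rational(-8416, 15)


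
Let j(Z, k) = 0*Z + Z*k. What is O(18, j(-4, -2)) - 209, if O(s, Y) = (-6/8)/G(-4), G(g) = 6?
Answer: -1673/8 ≈ -209.13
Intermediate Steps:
j(Z, k) = Z*k (j(Z, k) = 0 + Z*k = Z*k)
O(s, Y) = -⅛ (O(s, Y) = -6/8/6 = -6*⅛*(⅙) = -¾*⅙ = -⅛)
O(18, j(-4, -2)) - 209 = -⅛ - 209 = -1673/8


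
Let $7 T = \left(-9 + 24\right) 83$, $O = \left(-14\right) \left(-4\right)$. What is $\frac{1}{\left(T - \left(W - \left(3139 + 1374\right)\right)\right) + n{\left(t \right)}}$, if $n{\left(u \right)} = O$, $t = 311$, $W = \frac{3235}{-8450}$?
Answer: $\frac{11830}{56159849} \approx 0.00021065$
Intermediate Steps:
$W = - \frac{647}{1690}$ ($W = 3235 \left(- \frac{1}{8450}\right) = - \frac{647}{1690} \approx -0.38284$)
$O = 56$
$n{\left(u \right)} = 56$
$T = \frac{1245}{7}$ ($T = \frac{\left(-9 + 24\right) 83}{7} = \frac{15 \cdot 83}{7} = \frac{1}{7} \cdot 1245 = \frac{1245}{7} \approx 177.86$)
$\frac{1}{\left(T - \left(W - \left(3139 + 1374\right)\right)\right) + n{\left(t \right)}} = \frac{1}{\left(\frac{1245}{7} - \left(- \frac{647}{1690} - \left(3139 + 1374\right)\right)\right) + 56} = \frac{1}{\left(\frac{1245}{7} - \left(- \frac{647}{1690} - 4513\right)\right) + 56} = \frac{1}{\left(\frac{1245}{7} - - \frac{7627617}{1690}\right) + 56} = \frac{1}{\left(\frac{1245}{7} + \frac{7627617}{1690}\right) + 56} = \frac{1}{\frac{55497369}{11830} + 56} = \frac{1}{\frac{56159849}{11830}} = \frac{11830}{56159849}$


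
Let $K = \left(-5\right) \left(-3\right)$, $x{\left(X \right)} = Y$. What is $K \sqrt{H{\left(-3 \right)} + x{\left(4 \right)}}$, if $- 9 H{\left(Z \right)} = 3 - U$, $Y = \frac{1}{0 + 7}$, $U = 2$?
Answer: $\frac{5 \sqrt{14}}{7} \approx 2.6726$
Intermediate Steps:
$Y = \frac{1}{7} \approx 0.14286$
$H{\left(Z \right)} = - \frac{1}{9}$ ($H{\left(Z \right)} = - \frac{3 - 2}{9} = \left(- \frac{1}{9}\right) 1 = - \frac{1}{9}$)
$x{\left(X \right)} = \frac{1}{7}$
$K = 15$
$K \sqrt{H{\left(-3 \right)} + x{\left(4 \right)}} = 15 \sqrt{- \frac{1}{9} + \frac{1}{7}} = 15 \sqrt{\frac{2}{63}} = 15 \frac{\sqrt{14}}{21} = \frac{5 \sqrt{14}}{7}$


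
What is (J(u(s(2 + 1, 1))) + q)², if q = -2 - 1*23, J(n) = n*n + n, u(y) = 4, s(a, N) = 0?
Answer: 25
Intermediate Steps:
J(n) = n + n² (J(n) = n² + n = n + n²)
q = -25 (q = -2 - 23 = -25)
(J(u(s(2 + 1, 1))) + q)² = (4*(1 + 4) - 25)² = (4*5 - 25)² = (20 - 25)² = (-5)² = 25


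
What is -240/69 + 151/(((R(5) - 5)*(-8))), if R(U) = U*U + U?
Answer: -19473/4600 ≈ -4.2333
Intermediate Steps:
R(U) = U + U² (R(U) = U² + U = U + U²)
-240/69 + 151/(((R(5) - 5)*(-8))) = -240/69 + 151/(((5*(1 + 5) - 5)*(-8))) = -240*1/69 + 151/(((5*6 - 5)*(-8))) = -80/23 + 151/(((30 - 5)*(-8))) = -80/23 + 151/((25*(-8))) = -80/23 + 151/(-200) = -80/23 + 151*(-1/200) = -80/23 - 151/200 = -19473/4600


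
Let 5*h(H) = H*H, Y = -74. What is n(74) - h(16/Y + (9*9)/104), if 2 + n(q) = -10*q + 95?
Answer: -9581133733/14807104 ≈ -647.06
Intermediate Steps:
h(H) = H²/5 (h(H) = (H*H)/5 = H²/5)
n(q) = 93 - 10*q (n(q) = -2 + (-10*q + 95) = -2 + (95 - 10*q) = 93 - 10*q)
n(74) - h(16/Y + (9*9)/104) = (93 - 10*74) - (16/(-74) + (9*9)/104)²/5 = (93 - 740) - (16*(-1/74) + 81*(1/104))²/5 = -647 - (-8/37 + 81/104)²/5 = -647 - (2165/3848)²/5 = -647 - 4687225/(5*14807104) = -647 - 1*937445/14807104 = -647 - 937445/14807104 = -9581133733/14807104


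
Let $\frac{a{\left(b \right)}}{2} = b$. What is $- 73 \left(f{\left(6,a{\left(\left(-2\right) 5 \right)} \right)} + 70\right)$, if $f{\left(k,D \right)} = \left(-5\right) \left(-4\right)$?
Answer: $-6570$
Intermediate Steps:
$a{\left(b \right)} = 2 b$
$f{\left(k,D \right)} = 20$
$- 73 \left(f{\left(6,a{\left(\left(-2\right) 5 \right)} \right)} + 70\right) = - 73 \left(20 + 70\right) = \left(-73\right) 90 = -6570$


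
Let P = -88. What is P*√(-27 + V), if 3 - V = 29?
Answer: -88*I*√53 ≈ -640.65*I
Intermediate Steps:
V = -26 (V = 3 - 1*29 = 3 - 29 = -26)
P*√(-27 + V) = -88*√(-27 - 26) = -88*I*√53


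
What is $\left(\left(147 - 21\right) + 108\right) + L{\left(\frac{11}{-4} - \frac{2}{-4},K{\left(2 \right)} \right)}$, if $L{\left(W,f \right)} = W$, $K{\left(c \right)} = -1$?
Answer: $\frac{927}{4} \approx 231.75$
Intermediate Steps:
$\left(\left(147 - 21\right) + 108\right) + L{\left(\frac{11}{-4} - \frac{2}{-4},K{\left(2 \right)} \right)} = \left(\left(147 - 21\right) + 108\right) + \left(\frac{11}{-4} - \frac{2}{-4}\right) = \left(126 + 108\right) + \left(11 \left(- \frac{1}{4}\right) - - \frac{1}{2}\right) = 234 + \left(- \frac{11}{4} + \frac{1}{2}\right) = 234 - \frac{9}{4} = \frac{927}{4}$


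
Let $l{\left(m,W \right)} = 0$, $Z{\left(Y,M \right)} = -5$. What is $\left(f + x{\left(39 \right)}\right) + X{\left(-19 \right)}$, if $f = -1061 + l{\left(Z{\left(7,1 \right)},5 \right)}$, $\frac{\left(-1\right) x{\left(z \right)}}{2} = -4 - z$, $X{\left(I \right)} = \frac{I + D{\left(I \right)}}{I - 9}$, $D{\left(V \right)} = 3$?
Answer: $- \frac{6821}{7} \approx -974.43$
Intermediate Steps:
$X{\left(I \right)} = \frac{3 + I}{-9 + I}$ ($X{\left(I \right)} = \frac{I + 3}{I - 9} = \frac{3 + I}{-9 + I}$)
$x{\left(z \right)} = 8 + 2 z$ ($x{\left(z \right)} = - 2 \left(-4 - z\right) = 8 + 2 z$)
$f = -1061$ ($f = -1061 + 0 = -1061$)
$\left(f + x{\left(39 \right)}\right) + X{\left(-19 \right)} = \left(-1061 + \left(8 + 2 \cdot 39\right)\right) + \frac{3 - 19}{-9 - 19} = \left(-1061 + \left(8 + 78\right)\right) + \frac{1}{-28} \left(-16\right) = \left(-1061 + 86\right) - - \frac{4}{7} = -975 + \frac{4}{7} = - \frac{6821}{7}$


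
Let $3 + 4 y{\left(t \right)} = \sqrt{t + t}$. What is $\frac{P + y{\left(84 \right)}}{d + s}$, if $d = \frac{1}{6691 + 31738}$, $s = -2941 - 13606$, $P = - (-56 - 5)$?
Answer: $- \frac{9261389}{2543538648} - \frac{38429 \sqrt{42}}{1271769324} \approx -0.003837$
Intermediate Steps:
$P = 61$ ($P = \left(-1\right) \left(-61\right) = 61$)
$y{\left(t \right)} = - \frac{3}{4} + \frac{\sqrt{2} \sqrt{t}}{4}$ ($y{\left(t \right)} = - \frac{3}{4} + \frac{\sqrt{t + t}}{4} = - \frac{3}{4} + \frac{\sqrt{2 t}}{4} = - \frac{3}{4} + \frac{\sqrt{2} \sqrt{t}}{4}$)
$s = -16547$
$d = \frac{1}{38429} \approx 2.6022 \cdot 10^{-5}$
$\frac{P + y{\left(84 \right)}}{d + s} = \frac{61 - \left(\frac{3}{4} - \frac{\sqrt{2} \sqrt{84}}{4}\right)}{\frac{1}{38429} - 16547} = \frac{61 - \left(\frac{3}{4} - \frac{\sqrt{2} \cdot 2 \sqrt{21}}{4}\right)}{- \frac{635884662}{38429}} = \left(61 - \left(\frac{3}{4} - \frac{\sqrt{42}}{2}\right)\right) \left(- \frac{38429}{635884662}\right) = \left(\frac{241}{4} + \frac{\sqrt{42}}{2}\right) \left(- \frac{38429}{635884662}\right) = - \frac{9261389}{2543538648} - \frac{38429 \sqrt{42}}{1271769324}$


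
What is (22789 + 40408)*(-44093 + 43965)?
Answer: -8089216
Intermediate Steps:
(22789 + 40408)*(-44093 + 43965) = 63197*(-128) = -8089216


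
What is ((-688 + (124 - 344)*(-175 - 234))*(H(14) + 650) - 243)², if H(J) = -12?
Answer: 3245359062610809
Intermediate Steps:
((-688 + (124 - 344)*(-175 - 234))*(H(14) + 650) - 243)² = ((-688 + (124 - 344)*(-175 - 234))*(-12 + 650) - 243)² = ((-688 - 220*(-409))*638 - 243)² = ((-688 + 89980)*638 - 243)² = (89292*638 - 243)² = (56968296 - 243)² = 56968053² = 3245359062610809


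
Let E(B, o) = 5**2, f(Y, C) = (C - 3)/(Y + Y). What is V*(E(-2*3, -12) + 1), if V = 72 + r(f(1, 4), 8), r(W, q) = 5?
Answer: 2002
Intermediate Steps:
f(Y, C) = (-3 + C)/(2*Y) (f(Y, C) = (-3 + C)/((2*Y)) = (-3 + C)*(1/(2*Y)) = (-3 + C)/(2*Y))
E(B, o) = 25
V = 77 (V = 72 + 5 = 77)
V*(E(-2*3, -12) + 1) = 77*(25 + 1) = 77*26 = 2002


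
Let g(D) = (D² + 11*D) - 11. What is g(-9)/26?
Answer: -29/26 ≈ -1.1154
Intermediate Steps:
g(D) = -11 + D² + 11*D
g(-9)/26 = (-11 + (-9)² + 11*(-9))/26 = (-11 + 81 - 99)*(1/26) = -29*1/26 = -29/26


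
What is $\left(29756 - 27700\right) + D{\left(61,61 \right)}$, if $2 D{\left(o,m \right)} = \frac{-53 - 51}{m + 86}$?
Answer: $\frac{302180}{147} \approx 2055.6$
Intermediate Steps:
$D{\left(o,m \right)} = - \frac{52}{86 + m}$ ($D{\left(o,m \right)} = \frac{\left(-53 - 51\right) \frac{1}{m + 86}}{2} = \frac{\left(-104\right) \frac{1}{86 + m}}{2} = - \frac{52}{86 + m}$)
$\left(29756 - 27700\right) + D{\left(61,61 \right)} = \left(29756 - 27700\right) - \frac{52}{86 + 61} = 2056 - \frac{52}{147} = \frac{302180}{147}$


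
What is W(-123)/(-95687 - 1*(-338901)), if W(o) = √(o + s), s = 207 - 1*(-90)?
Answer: √174/243214 ≈ 5.4236e-5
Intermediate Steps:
s = 297 (s = 207 + 90 = 297)
W(o) = √(297 + o) (W(o) = √(o + 297) = √(297 + o))
W(-123)/(-95687 - 1*(-338901)) = √(297 - 123)/(-95687 - 1*(-338901)) = √174/(-95687 + 338901) = √174/243214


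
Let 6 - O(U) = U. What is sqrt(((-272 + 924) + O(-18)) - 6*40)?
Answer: 2*sqrt(109) ≈ 20.881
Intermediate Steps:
O(U) = 6 - U
sqrt(((-272 + 924) + O(-18)) - 6*40) = sqrt(((-272 + 924) + (6 - 1*(-18))) - 6*40) = sqrt((652 + (6 + 18)) - 240) = sqrt((652 + 24) - 240) = sqrt(676 - 240) = sqrt(436) = 2*sqrt(109)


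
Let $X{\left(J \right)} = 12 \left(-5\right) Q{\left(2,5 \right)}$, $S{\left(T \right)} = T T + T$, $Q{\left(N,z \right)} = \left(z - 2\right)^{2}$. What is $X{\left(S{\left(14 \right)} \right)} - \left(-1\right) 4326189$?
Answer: $4325649$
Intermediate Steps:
$Q{\left(N,z \right)} = \left(-2 + z\right)^{2}$
$S{\left(T \right)} = T + T^{2}$ ($S{\left(T \right)} = T^{2} + T = T + T^{2}$)
$X{\left(J \right)} = -540$ ($X{\left(J \right)} = 12 \left(-5\right) \left(-2 + 5\right)^{2} = - 60 \cdot 3^{2} = \left(-60\right) 9 = -540$)
$X{\left(S{\left(14 \right)} \right)} - \left(-1\right) 4326189 = -540 - \left(-1\right) 4326189 = -540 - -4326189 = -540 + 4326189 = 4325649$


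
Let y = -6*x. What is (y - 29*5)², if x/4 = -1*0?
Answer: 21025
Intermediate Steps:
x = 0 (x = 4*(-1*0) = 4*0 = 0)
y = 0 (y = -6*0 = 0)
(y - 29*5)² = (0 - 29*5)² = (0 - 145)² = (-145)² = 21025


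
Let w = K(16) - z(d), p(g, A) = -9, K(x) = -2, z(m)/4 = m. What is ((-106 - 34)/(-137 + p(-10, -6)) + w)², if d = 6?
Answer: 3341584/5329 ≈ 627.06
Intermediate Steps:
z(m) = 4*m
w = -26 (w = -2 - 4*6 = -2 - 1*24 = -2 - 24 = -26)
((-106 - 34)/(-137 + p(-10, -6)) + w)² = ((-106 - 34)/(-137 - 9) - 26)² = (-140/(-146) - 26)² = (-140*(-1/146) - 26)² = (70/73 - 26)² = (-1828/73)² = 3341584/5329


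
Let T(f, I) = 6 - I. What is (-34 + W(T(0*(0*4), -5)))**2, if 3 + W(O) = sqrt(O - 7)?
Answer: 1225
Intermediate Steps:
W(O) = -3 + sqrt(-7 + O) (W(O) = -3 + sqrt(O - 7) = -3 + sqrt(-7 + O))
(-34 + W(T(0*(0*4), -5)))**2 = (-34 + (-3 + sqrt(-7 + (6 - 1*(-5)))))**2 = (-34 + (-3 + sqrt(-7 + (6 + 5))))**2 = (-34 + (-3 + sqrt(-7 + 11)))**2 = (-34 + (-3 + sqrt(4)))**2 = (-34 + (-3 + 2))**2 = (-34 - 1)**2 = (-35)**2 = 1225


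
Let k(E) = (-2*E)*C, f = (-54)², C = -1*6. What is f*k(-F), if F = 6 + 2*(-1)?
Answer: -139968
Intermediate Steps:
C = -6
F = 4 (F = 6 - 2 = 4)
f = 2916
k(E) = 12*E (k(E) = -2*E*(-6) = 12*E)
f*k(-F) = 2916*(12*(-1*4)) = 2916*(12*(-4)) = 2916*(-48) = -139968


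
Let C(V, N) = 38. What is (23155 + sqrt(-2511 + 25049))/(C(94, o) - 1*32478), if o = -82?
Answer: -4631/6488 - sqrt(22538)/32440 ≈ -0.71841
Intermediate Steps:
(23155 + sqrt(-2511 + 25049))/(C(94, o) - 1*32478) = (23155 + sqrt(-2511 + 25049))/(38 - 1*32478) = (23155 + sqrt(22538))/(38 - 32478) = (23155 + sqrt(22538))/(-32440) = (23155 + sqrt(22538))*(-1/32440) = -4631/6488 - sqrt(22538)/32440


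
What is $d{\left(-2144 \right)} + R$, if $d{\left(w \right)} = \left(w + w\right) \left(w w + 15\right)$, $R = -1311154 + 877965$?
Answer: $-19711301477$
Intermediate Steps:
$R = -433189$
$d{\left(w \right)} = 2 w \left(15 + w^{2}\right)$ ($d{\left(w \right)} = 2 w \left(w^{2} + 15\right) = 2 w \left(15 + w^{2}\right)$)
$d{\left(-2144 \right)} + R = 2 \left(-2144\right) \left(15 + \left(-2144\right)^{2}\right) - 433189 = 2 \left(-2144\right) \left(15 + 4596736\right) - 433189 = 2 \left(-2144\right) 4596751 - 433189 = -19710868288 - 433189 = -19711301477$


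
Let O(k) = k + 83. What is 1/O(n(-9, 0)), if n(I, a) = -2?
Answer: 1/81 ≈ 0.012346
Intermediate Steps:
O(k) = 83 + k
1/O(n(-9, 0)) = 1/(83 - 2) = 1/81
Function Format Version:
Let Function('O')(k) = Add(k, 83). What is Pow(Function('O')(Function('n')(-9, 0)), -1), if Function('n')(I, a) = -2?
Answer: Rational(1, 81) ≈ 0.012346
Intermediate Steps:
Function('O')(k) = Add(83, k)
Pow(Function('O')(Function('n')(-9, 0)), -1) = Pow(Add(83, -2), -1) = Pow(81, -1) = Rational(1, 81)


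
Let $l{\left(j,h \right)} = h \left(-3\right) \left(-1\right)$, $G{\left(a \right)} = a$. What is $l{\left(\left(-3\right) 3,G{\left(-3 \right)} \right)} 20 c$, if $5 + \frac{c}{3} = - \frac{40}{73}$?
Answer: $\frac{218700}{73} \approx 2995.9$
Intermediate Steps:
$c = - \frac{1215}{73}$ ($c = -15 + 3 \left(- \frac{40}{73}\right) = -15 - \frac{120}{73} = - \frac{1215}{73} \approx -16.644$)
$l{\left(j,h \right)} = 3 h$ ($l{\left(j,h \right)} = - 3 h \left(-1\right) = 3 h$)
$l{\left(\left(-3\right) 3,G{\left(-3 \right)} \right)} 20 c = 3 \left(-3\right) 20 \left(- \frac{1215}{73}\right) = \left(-9\right) 20 \left(- \frac{1215}{73}\right) = \left(-180\right) \left(- \frac{1215}{73}\right) = \frac{218700}{73}$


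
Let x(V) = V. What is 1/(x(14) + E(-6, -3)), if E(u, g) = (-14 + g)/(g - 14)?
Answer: 1/15 ≈ 0.066667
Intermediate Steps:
E(u, g) = 1 (E(u, g) = (-14 + g)/(-14 + g) = 1)
1/(x(14) + E(-6, -3)) = 1/(14 + 1) = 1/15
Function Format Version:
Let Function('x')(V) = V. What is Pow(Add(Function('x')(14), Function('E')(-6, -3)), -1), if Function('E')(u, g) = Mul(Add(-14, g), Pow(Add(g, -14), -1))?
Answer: Rational(1, 15) ≈ 0.066667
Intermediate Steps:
Function('E')(u, g) = 1 (Function('E')(u, g) = Mul(Add(-14, g), Pow(Add(-14, g), -1)) = 1)
Pow(Add(Function('x')(14), Function('E')(-6, -3)), -1) = Pow(Add(14, 1), -1) = Pow(15, -1) = Rational(1, 15)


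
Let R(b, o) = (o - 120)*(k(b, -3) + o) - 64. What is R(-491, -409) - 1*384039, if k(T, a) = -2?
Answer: -166684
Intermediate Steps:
R(b, o) = -64 + (-120 + o)*(-2 + o) (R(b, o) = (o - 120)*(-2 + o) - 64 = (-120 + o)*(-2 + o) - 64 = -64 + (-120 + o)*(-2 + o))
R(-491, -409) - 1*384039 = (176 + (-409)² - 122*(-409)) - 1*384039 = (176 + 167281 + 49898) - 384039 = 217355 - 384039 = -166684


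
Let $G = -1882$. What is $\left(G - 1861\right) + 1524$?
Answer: $-2219$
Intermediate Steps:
$\left(G - 1861\right) + 1524 = \left(-1882 - 1861\right) + 1524 = -3743 + 1524 = -2219$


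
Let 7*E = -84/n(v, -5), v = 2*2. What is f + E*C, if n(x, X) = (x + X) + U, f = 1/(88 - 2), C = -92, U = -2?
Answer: -31647/86 ≈ -367.99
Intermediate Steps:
f = 1/86 ≈ 0.011628
v = 4
n(x, X) = -2 + X + x (n(x, X) = (x + X) - 2 = (X + x) - 2 = -2 + X + x)
E = 4 (E = (-84/(-2 - 5 + 4))/7 = (-84/(-3))/7 = (-84*(-⅓))/7 = (⅐)*28 = 4)
f + E*C = 1/86 + 4*(-92) = 1/86 - 368 = -31647/86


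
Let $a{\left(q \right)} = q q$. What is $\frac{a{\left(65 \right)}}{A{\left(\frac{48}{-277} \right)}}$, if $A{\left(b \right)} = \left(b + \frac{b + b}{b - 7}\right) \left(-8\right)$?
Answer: $\frac{2325435775}{550272} \approx 4226.0$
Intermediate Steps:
$a{\left(q \right)} = q^{2}$
$A{\left(b \right)} = - 8 b - \frac{16 b}{-7 + b}$ ($A{\left(b \right)} = \left(b + \frac{2 b}{-7 + b}\right) \left(-8\right) = - 8 b - \frac{16 b}{-7 + b}$)
$\frac{a{\left(65 \right)}}{A{\left(\frac{48}{-277} \right)}} = \frac{65^{2}}{8 \frac{48}{-277} \frac{1}{-7 + \frac{48}{-277}} \left(5 - \frac{48}{-277}\right)} = \frac{4225}{8 \cdot 48 \left(- \frac{1}{277}\right) \frac{1}{-7 + 48 \left(- \frac{1}{277}\right)} \left(5 - 48 \left(- \frac{1}{277}\right)\right)} = \frac{4225}{8 \left(- \frac{48}{277}\right) \frac{1}{-7 - \frac{48}{277}} \left(5 - - \frac{48}{277}\right)} = \frac{4225}{8 \left(- \frac{48}{277}\right) \frac{1}{- \frac{1987}{277}} \left(5 + \frac{48}{277}\right)} = \frac{4225}{8 \left(- \frac{48}{277}\right) \left(- \frac{277}{1987}\right) \frac{1433}{277}} = \frac{4225}{\frac{550272}{550399}} = 4225 \cdot \frac{550399}{550272} = \frac{2325435775}{550272}$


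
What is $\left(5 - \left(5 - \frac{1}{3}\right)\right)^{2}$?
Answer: $\frac{1}{9} \approx 0.11111$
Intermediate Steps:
$\left(5 - \left(5 - \frac{1}{3}\right)\right)^{2} = \left(5 + \left(\left(2 \cdot \frac{1}{6} - 3\right) - 2\right)\right)^{2} = \left(5 + \left(\left(\frac{1}{3} - 3\right) - 2\right)\right)^{2} = \left(5 - \frac{14}{3}\right)^{2} = \left(\frac{1}{3}\right)^{2} = \frac{1}{9}$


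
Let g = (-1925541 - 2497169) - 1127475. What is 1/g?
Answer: -1/5550185 ≈ -1.8017e-7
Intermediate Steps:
g = -5550185 (g = -4422710 - 1127475 = -5550185)
1/g = 1/(-5550185) = -1/5550185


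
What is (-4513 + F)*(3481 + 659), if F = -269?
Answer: -19797480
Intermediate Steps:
(-4513 + F)*(3481 + 659) = (-4513 - 269)*(3481 + 659) = -4782*4140 = -19797480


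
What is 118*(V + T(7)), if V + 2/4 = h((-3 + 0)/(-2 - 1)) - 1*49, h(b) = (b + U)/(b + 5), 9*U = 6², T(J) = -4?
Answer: -18644/3 ≈ -6214.7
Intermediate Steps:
U = 4 (U = (⅑)*6² = (⅑)*36 = 4)
h(b) = (4 + b)/(5 + b) (h(b) = (b + 4)/(b + 5) = (4 + b)/(5 + b))
V = -146/3 (V = -½ + ((4 + (-3 + 0)/(-2 - 1))/(5 + (-3 + 0)/(-2 - 1)) - 1*49) = -½ + ((4 - 3/(-3))/(5 - 3/(-3)) - 49) = -½ + ((4 - 3*(-⅓))/(5 - 3*(-⅓)) - 49) = -½ + ((4 + 1)/(5 + 1) - 49) = -½ + (5/6 - 49) = -½ + ((⅙)*5 - 49) = -½ + (⅚ - 49) = -½ - 289/6 = -146/3 ≈ -48.667)
118*(V + T(7)) = 118*(-146/3 - 4) = 118*(-158/3) = -18644/3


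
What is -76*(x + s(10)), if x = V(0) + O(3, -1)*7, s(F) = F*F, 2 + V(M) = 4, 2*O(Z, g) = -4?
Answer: -6688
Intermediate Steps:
O(Z, g) = -2 (O(Z, g) = (½)*(-4) = -2)
V(M) = 2 (V(M) = -2 + 4 = 2)
s(F) = F²
x = -12 (x = 2 - 2*7 = 2 - 14 = -12)
-76*(x + s(10)) = -76*(-12 + 10²) = -76*(-12 + 100) = -76*88 = -6688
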